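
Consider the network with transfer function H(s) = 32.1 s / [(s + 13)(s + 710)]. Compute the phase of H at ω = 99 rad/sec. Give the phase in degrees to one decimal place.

∠(j99) = 90.00°
∠(j99 + 13) = arctan(99/13) = 82.52°
∠(j99 + 710) = arctan(99/710) = 7.94°
∠H(j99) = 90.00° − (82.52° + 7.94°) = -0.46°

-0.5°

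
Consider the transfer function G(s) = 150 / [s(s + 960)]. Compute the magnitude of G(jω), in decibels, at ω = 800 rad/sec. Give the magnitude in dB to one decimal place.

-76.5 dB

|j800 + 960| = √(800² + 960²) = 1250
|j800| = 800
|G(j800)| = 150 / (1250 × 800) = 0.00015004
20 log₁₀(0.00015004) = -76.48 dB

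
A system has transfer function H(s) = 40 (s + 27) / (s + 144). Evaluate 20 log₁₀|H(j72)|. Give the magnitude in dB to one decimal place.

25.6 dB

|j72 + 27| = √(72² + 27²) = 76.9
|j72 + 144| = √(72² + 144²) = 161
|H(j72)| = 40 × 76.9 / 161 = 19.105
20 log₁₀(19.105) = 25.62 dB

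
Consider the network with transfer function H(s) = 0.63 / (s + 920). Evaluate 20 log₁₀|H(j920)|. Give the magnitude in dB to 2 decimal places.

-66.30 dB

|j920 + 920| = √(920² + 920²) = 1301
|H(j920)| = 0.63 / 1301 = 0.00048421
20 log₁₀(0.00048421) = -66.299 dB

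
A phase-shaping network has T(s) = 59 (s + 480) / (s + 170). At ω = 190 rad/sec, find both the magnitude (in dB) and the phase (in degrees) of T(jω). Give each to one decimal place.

|T| = 41.5 dB, ∠T = -26.6°

|j190 + 480| = √(190² + 480²) = 516.2
|j190 + 170| = √(190² + 170²) = 255
|T(j190)| = 59 × 516.2 / 255 = 119.47
20 log₁₀(119.47) = 41.54 dB
∠(j190 + 480) = arctan(190/480) = 21.60°
∠(j190 + 170) = arctan(190/170) = 48.18°
∠T(j190) = 21.60° − 48.18° = -26.58°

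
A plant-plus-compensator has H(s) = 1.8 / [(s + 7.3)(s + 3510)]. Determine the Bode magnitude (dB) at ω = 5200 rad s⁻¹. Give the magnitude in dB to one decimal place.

|j5200 + 7.3| = √(5200² + 7.3²) = 5200
|j5200 + 3510| = √(5200² + 3510²) = 6274
|H(j5200)| = 1.8 / (5200 × 6274) = 5.5175e-08
20 log₁₀(5.5175e-08) = -145.17 dB

-145.2 dB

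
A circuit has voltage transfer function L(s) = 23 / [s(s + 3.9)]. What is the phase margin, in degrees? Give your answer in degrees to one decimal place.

Gain crossover: |L(jω)| = 1 at ω ≈ 4.08 rad/s.
∠L(j4.08) = −90° − arctan(4.08/3.9) ≈ -136.27°
PM = 180° + (-136.27°) = 43.73°

43.7°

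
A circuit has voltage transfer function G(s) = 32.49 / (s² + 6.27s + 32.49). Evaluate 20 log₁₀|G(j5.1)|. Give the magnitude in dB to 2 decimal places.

|(j5.1)² + 6.27(j5.1) + 32.49| = |6.48 + j31.977| = 32.63
|G(j5.1)| = 32.49 / 32.63 = 0.9958
20 log₁₀(0.9958) = -0.037 dB

-0.04 dB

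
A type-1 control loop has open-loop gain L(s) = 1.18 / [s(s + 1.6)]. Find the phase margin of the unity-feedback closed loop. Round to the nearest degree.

Gain crossover: |L(jω)| = 1 at ω ≈ 0.679 rad/sec.
∠L(j0.679) = −90° − arctan(0.679/1.6) ≈ -112.99°
PM = 180° + (-112.99°) = 67.01°

67°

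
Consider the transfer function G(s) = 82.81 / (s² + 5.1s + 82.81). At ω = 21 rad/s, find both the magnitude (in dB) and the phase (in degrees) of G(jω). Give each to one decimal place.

|G| = -13.1 dB, ∠G = -163.4°

|(j21)² + 5.1(j21) + 82.81| = |-358.19 + j107.1| = 373.9
|G(j21)| = 82.81 / 373.9 = 0.2215
20 log₁₀(0.2215) = -13.09 dB
∠[(j21)² + 5.1(j21) + 82.81] = ∠[-358.19 + j107.1] = 163.35°
∠G(j21) = −163.35° = -163.35°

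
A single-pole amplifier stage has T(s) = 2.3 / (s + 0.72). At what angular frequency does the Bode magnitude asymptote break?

0.72 rad s⁻¹

The single real pole at s = −0.72 gives a corner at ω = 0.72 rad s⁻¹.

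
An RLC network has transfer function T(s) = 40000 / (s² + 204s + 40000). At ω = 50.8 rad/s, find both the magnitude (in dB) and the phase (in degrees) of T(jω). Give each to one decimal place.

|(j50.8)² + 204(j50.8) + 40000| = |37419 + j10363| = 3.883e+04
|T(j50.8)| = 40000 / 3.883e+04 = 1.0302
20 log₁₀(1.0302) = 0.26 dB
∠[(j50.8)² + 204(j50.8) + 40000] = ∠[37419 + j10363] = 15.48°
∠T(j50.8) = −15.48° = -15.48°

|T| = 0.3 dB, ∠T = -15.5°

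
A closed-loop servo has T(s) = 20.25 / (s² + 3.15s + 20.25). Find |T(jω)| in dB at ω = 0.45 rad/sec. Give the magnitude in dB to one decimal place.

|(j0.45)² + 3.15(j0.45) + 20.25| = |20.047 + j1.4175| = 20.1
|T(j0.45)| = 20.25 / 20.1 = 1.0076
20 log₁₀(1.0076) = 0.07 dB

0.1 dB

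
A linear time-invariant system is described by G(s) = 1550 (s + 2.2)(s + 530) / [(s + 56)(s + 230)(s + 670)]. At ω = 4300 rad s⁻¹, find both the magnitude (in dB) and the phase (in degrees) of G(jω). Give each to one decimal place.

|G| = -8.9 dB, ∠G = -84.4°

|j4300 + 2.2| = √(4300² + 2.2²) = 4300
|j4300 + 530| = √(4300² + 530²) = 4333
|j4300 + 56| = √(4300² + 56²) = 4300
|j4300 + 230| = √(4300² + 230²) = 4306
|j4300 + 670| = √(4300² + 670²) = 4352
|G(j4300)| = 1550 × 4300 × 4333 / (4300 × 4306 × 4352) = 0.35832
20 log₁₀(0.35832) = -8.91 dB
∠(j4300 + 2.2) = arctan(4300/2.2) = 89.97°
∠(j4300 + 530) = arctan(4300/530) = 82.97°
∠(j4300 + 56) = arctan(4300/56) = 89.25°
∠(j4300 + 230) = arctan(4300/230) = 86.94°
∠(j4300 + 670) = arctan(4300/670) = 81.14°
∠G(j4300) = 89.97° + 82.97° − (89.25° + 86.94° + 81.14°) = -84.39°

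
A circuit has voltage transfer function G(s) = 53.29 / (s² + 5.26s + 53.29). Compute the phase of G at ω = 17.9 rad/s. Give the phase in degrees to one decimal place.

-160.6°

∠[(j17.9)² + 5.26(j17.9) + 53.29] = ∠[-267.12 + j94.154] = 160.58°
∠G(j17.9) = −160.58° = -160.58°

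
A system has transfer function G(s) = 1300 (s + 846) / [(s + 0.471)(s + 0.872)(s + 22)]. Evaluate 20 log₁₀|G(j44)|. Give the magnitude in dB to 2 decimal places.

|j44 + 846| = √(44² + 846²) = 847.1
|j44 + 0.471| = √(44² + 0.471²) = 44
|j44 + 0.872| = √(44² + 0.872²) = 44.01
|j44 + 22| = √(44² + 22²) = 49.19
|G(j44)| = 1300 × 847.1 / (44 × 44.01 × 49.19) = 11.561
20 log₁₀(11.561) = 21.260 dB

21.26 dB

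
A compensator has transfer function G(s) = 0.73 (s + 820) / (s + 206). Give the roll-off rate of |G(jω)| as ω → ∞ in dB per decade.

With 1 zero and 1 pole, the high-frequency asymptotic slope is 20 × (1 − 1) = 0 dB/decade.

0 dB/decade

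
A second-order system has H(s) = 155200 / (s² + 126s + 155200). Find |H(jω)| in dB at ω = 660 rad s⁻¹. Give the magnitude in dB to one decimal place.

|(j660)² + 126(j660) + 155200| = |-2.804e+05 + j83160| = 2.925e+05
|H(j660)| = 155200 / 2.925e+05 = 0.53065
20 log₁₀(0.53065) = -5.50 dB

-5.5 dB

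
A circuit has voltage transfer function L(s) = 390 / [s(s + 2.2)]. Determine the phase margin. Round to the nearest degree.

6°

Gain crossover: |L(jω)| = 1 at ω ≈ 19.7 rad/s.
∠L(j19.7) = −90° − arctan(19.7/2.2) ≈ -173.62°
PM = 180° + (-173.62°) = 6.38°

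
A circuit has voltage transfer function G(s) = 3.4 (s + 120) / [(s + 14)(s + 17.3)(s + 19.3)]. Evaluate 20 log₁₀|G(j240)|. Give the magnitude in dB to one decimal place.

|j240 + 120| = √(240² + 120²) = 268.3
|j240 + 14| = √(240² + 14²) = 240.4
|j240 + 17.3| = √(240² + 17.3²) = 240.6
|j240 + 19.3| = √(240² + 19.3²) = 240.8
|G(j240)| = 3.4 × 268.3 / (240.4 × 240.6 × 240.8) = 6.5501e-05
20 log₁₀(6.5501e-05) = -83.68 dB

-83.7 dB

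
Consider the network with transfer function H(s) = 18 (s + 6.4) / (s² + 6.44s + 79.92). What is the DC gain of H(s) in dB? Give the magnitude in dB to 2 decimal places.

3.18 dB

H(0) = 18 × 6.4 / 79.92 = 1.4414
20 log₁₀(1.4414) = 3.176 dB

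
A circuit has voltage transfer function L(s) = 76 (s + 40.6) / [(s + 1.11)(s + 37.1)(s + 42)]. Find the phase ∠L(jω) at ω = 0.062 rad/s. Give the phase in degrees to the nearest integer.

-3 deg

∠(j0.062 + 40.6) = arctan(0.062/40.6) = 0.09°
∠(j0.062 + 1.11) = arctan(0.062/1.11) = 3.20°
∠(j0.062 + 37.1) = arctan(0.062/37.1) = 0.10°
∠(j0.062 + 42) = arctan(0.062/42) = 0.08°
∠L(j0.062) = 0.09° − (3.20° + 0.10° + 0.08°) = -3.29°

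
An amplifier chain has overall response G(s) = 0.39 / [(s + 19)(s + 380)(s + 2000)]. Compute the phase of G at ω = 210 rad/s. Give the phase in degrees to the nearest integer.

-120°

∠(j210 + 19) = arctan(210/19) = 84.83°
∠(j210 + 380) = arctan(210/380) = 28.93°
∠(j210 + 2000) = arctan(210/2000) = 5.99°
∠G(j210) = − (84.83° + 28.93° + 5.99°) = -119.75°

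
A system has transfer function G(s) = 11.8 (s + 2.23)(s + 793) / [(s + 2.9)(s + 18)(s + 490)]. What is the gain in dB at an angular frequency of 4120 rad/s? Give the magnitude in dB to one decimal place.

|j4120 + 2.23| = √(4120² + 2.23²) = 4120
|j4120 + 793| = √(4120² + 793²) = 4196
|j4120 + 2.9| = √(4120² + 2.9²) = 4120
|j4120 + 18| = √(4120² + 18²) = 4120
|j4120 + 490| = √(4120² + 490²) = 4149
|G(j4120)| = 11.8 × 4120 × 4196 / (4120 × 4120 × 4149) = 0.0028962
20 log₁₀(0.0028962) = -50.76 dB

-50.8 dB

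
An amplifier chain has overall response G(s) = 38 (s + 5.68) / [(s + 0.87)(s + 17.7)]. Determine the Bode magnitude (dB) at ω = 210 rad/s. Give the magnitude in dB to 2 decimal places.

-14.88 dB

|j210 + 5.68| = √(210² + 5.68²) = 210.1
|j210 + 0.87| = √(210² + 0.87²) = 210
|j210 + 17.7| = √(210² + 17.7²) = 210.7
|G(j210)| = 38 × 210.1 / (210 × 210.7) = 0.18038
20 log₁₀(0.18038) = -14.876 dB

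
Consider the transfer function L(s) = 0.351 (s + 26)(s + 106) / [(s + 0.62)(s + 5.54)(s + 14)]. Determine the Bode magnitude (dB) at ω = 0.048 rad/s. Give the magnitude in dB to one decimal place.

26.0 dB

|j0.048 + 26| = √(0.048² + 26²) = 26
|j0.048 + 106| = √(0.048² + 106²) = 106
|j0.048 + 0.62| = √(0.048² + 0.62²) = 0.6219
|j0.048 + 5.54| = √(0.048² + 5.54²) = 5.54
|j0.048 + 14| = √(0.048² + 14²) = 14
|L(j0.048)| = 0.351 × 26 × 106 / (0.6219 × 5.54 × 14) = 20.056
20 log₁₀(20.056) = 26.04 dB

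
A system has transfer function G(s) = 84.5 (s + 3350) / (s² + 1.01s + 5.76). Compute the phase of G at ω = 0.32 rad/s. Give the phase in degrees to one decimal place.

-3.3°

∠(j0.32 + 3350) = arctan(0.32/3350) = 0.01°
∠[(j0.32)² + 1.01(j0.32) + 5.76] = ∠[5.6576 + j0.3232] = 3.27°
∠G(j0.32) = 0.01° − 3.27° = -3.26°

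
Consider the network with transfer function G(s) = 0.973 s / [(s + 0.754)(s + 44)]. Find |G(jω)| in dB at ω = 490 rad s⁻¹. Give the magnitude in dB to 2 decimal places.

-54.08 dB

|j490| = 490
|j490 + 0.754| = √(490² + 0.754²) = 490
|j490 + 44| = √(490² + 44²) = 492
|G(j490)| = 0.973 × 490 / (490 × 492) = 0.0019778
20 log₁₀(0.0019778) = -54.077 dB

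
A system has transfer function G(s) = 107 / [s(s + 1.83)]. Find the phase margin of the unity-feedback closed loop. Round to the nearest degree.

Gain crossover: |G(jω)| = 1 at ω ≈ 10.3 rad/s.
∠G(j10.3) = −90° − arctan(10.3/1.83) ≈ -169.89°
PM = 180° + (-169.89°) = 10.11°

10°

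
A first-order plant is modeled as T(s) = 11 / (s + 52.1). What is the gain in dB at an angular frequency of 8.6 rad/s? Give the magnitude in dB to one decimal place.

|j8.6 + 52.1| = √(8.6² + 52.1²) = 52.81
|T(j8.6)| = 11 / 52.81 = 0.20831
20 log₁₀(0.20831) = -13.63 dB

-13.6 dB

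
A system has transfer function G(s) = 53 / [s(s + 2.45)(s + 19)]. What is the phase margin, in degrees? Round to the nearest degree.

Gain crossover: |G(jω)| = 1 at ω ≈ 1.05 rad/sec.
∠G(j1.05) = −90° − arctan(1.05/2.45) − arctan(1.05/19) ≈ -116.26°
PM = 180° + (-116.26°) = 63.74°

64°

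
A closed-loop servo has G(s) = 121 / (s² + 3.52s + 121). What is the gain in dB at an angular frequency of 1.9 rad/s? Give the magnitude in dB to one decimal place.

0.2 dB

|(j1.9)² + 3.52(j1.9) + 121| = |117.39 + j6.688| = 117.6
|G(j1.9)| = 121 / 117.6 = 1.0291
20 log₁₀(1.0291) = 0.25 dB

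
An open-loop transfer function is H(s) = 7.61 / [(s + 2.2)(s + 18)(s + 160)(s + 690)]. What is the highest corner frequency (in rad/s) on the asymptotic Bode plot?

Break frequencies occur at each pole and zero magnitude: 2.2 rad/s, 18 rad/s, 160 rad/s, 690 rad/s.
The highest is 690 rad/s.

690 rad/s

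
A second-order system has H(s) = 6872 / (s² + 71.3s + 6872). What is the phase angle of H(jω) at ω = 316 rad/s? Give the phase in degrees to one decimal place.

-166.4°

∠[(j316)² + 71.3(j316) + 6872] = ∠[-92984 + j22531] = 166.38°
∠H(j316) = −166.38° = -166.38°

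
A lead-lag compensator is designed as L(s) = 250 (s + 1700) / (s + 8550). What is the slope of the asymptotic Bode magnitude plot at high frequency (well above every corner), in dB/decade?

With 1 zero and 1 pole, the high-frequency asymptotic slope is 20 × (1 − 1) = 0 dB/decade.

0 dB/decade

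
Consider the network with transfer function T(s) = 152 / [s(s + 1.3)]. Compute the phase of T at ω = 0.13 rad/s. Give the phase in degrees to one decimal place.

-95.7°

∠(j0.13 + 1.3) = arctan(0.13/1.3) = 5.71°
∠(j0.13) = 90.00°
∠T(j0.13) = − (5.71° + 90.00°) = -95.71°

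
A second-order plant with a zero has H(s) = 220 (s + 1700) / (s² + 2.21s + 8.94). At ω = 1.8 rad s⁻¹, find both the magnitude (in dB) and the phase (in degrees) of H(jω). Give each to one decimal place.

|H| = 94.6 dB, ∠H = -34.9°

|j1.8 + 1700| = √(1.8² + 1700²) = 1700
|(j1.8)² + 2.21(j1.8) + 8.94| = |5.7 + j3.978| = 6.951
|H(j1.8)| = 220 × 1700 / 6.951 = 53806
20 log₁₀(53806) = 94.62 dB
∠(j1.8 + 1700) = arctan(1.8/1700) = 0.06°
∠[(j1.8)² + 2.21(j1.8) + 8.94] = ∠[5.7 + j3.978] = 34.91°
∠H(j1.8) = 0.06° − 34.91° = -34.85°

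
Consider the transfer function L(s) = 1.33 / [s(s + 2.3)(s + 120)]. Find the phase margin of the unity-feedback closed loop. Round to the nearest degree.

Gain crossover: |L(jω)| = 1 at ω ≈ 0.00482 rad/s.
∠L(j0.00482) = −90° − arctan(0.00482/2.3) − arctan(0.00482/120) ≈ -90.12°
PM = 180° + (-90.12°) = 89.88°

90°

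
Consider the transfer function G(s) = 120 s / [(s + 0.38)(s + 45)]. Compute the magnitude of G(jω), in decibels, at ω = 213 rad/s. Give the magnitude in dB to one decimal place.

|j213| = 213
|j213 + 0.38| = √(213² + 0.38²) = 213
|j213 + 45| = √(213² + 45²) = 217.7
|G(j213)| = 120 × 213 / (213 × 217.7) = 0.55121
20 log₁₀(0.55121) = -5.17 dB

-5.2 dB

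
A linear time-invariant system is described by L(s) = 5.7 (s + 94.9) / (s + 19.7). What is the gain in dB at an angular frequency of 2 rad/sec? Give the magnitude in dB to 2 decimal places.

28.73 dB

|j2 + 94.9| = √(2² + 94.9²) = 94.92
|j2 + 19.7| = √(2² + 19.7²) = 19.8
|L(j2)| = 5.7 × 94.92 / 19.8 = 27.324
20 log₁₀(27.324) = 28.731 dB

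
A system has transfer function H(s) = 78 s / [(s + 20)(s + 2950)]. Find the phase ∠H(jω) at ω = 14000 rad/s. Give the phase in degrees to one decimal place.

∠(j14000) = 90.00°
∠(j14000 + 20) = arctan(14000/20) = 89.92°
∠(j14000 + 2950) = arctan(14000/2950) = 78.10°
∠H(j14000) = 90.00° − (89.92° + 78.10°) = -78.02°

-78.0 deg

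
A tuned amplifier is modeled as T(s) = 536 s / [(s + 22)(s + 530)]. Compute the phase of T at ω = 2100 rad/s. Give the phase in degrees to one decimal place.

∠(j2100) = 90.00°
∠(j2100 + 22) = arctan(2100/22) = 89.40°
∠(j2100 + 530) = arctan(2100/530) = 75.84°
∠T(j2100) = 90.00° − (89.40° + 75.84°) = -75.24°

-75.2 deg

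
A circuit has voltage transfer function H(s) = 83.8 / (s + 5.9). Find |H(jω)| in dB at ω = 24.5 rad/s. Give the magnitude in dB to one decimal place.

10.4 dB

|j24.5 + 5.9| = √(24.5² + 5.9²) = 25.2
|H(j24.5)| = 83.8 / 25.2 = 3.3253
20 log₁₀(3.3253) = 10.44 dB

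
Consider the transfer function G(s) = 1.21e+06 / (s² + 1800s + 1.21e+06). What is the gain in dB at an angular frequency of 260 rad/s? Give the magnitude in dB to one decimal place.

-0.2 dB

|(j260)² + 1800(j260) + 1.21e+06| = |1.1424e+06 + j4.68e+05| = 1.235e+06
|G(j260)| = 1.21e+06 / 1.235e+06 = 0.98012
20 log₁₀(0.98012) = -0.17 dB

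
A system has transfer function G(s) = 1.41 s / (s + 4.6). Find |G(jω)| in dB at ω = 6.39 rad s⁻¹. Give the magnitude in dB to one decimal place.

1.2 dB

|j6.39| = 6.39
|j6.39 + 4.6| = √(6.39² + 4.6²) = 7.874
|G(j6.39)| = 1.41 × 6.39 / 7.874 = 1.1443
20 log₁₀(1.1443) = 1.17 dB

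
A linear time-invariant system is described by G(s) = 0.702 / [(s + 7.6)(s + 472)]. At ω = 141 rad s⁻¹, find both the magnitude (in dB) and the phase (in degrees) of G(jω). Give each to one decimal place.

|j141 + 7.6| = √(141² + 7.6²) = 141.2
|j141 + 472| = √(141² + 472²) = 492.6
|G(j141)| = 0.702 / (141.2 × 492.6) = 1.0092e-05
20 log₁₀(1.0092e-05) = -99.92 dB
∠(j141 + 7.6) = arctan(141/7.6) = 86.91°
∠(j141 + 472) = arctan(141/472) = 16.63°
∠G(j141) = − (86.91° + 16.63°) = -103.55°

|G| = -99.9 dB, ∠G = -103.5°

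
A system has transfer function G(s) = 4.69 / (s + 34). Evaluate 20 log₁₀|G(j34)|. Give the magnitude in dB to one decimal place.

-20.2 dB

|j34 + 34| = √(34² + 34²) = 48.08
|G(j34)| = 4.69 / 48.08 = 0.097539
20 log₁₀(0.097539) = -20.22 dB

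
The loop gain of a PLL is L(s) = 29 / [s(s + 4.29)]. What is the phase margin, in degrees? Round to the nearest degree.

43°

Gain crossover: |L(jω)| = 1 at ω ≈ 4.61 rad/sec.
∠L(j4.61) = −90° − arctan(4.61/4.29) ≈ -137.04°
PM = 180° + (-137.04°) = 42.96°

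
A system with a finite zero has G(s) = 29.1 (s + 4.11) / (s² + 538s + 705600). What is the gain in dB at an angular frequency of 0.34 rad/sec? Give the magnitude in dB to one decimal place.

-75.4 dB

|j0.34 + 4.11| = √(0.34² + 4.11²) = 4.124
|(j0.34)² + 538(j0.34) + 705600| = |7.056e+05 + j182.92| = 7.056e+05
|G(j0.34)| = 29.1 × 4.124 / 7.056e+05 = 0.00017008
20 log₁₀(0.00017008) = -75.39 dB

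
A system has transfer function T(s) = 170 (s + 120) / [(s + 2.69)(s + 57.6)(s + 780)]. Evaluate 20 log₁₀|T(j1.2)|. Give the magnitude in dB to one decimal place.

|j1.2 + 120| = √(1.2² + 120²) = 120
|j1.2 + 2.69| = √(1.2² + 2.69²) = 2.946
|j1.2 + 57.6| = √(1.2² + 57.6²) = 57.61
|j1.2 + 780| = √(1.2² + 780²) = 780
|T(j1.2)| = 170 × 120 / (2.946 × 57.61 × 780) = 0.15413
20 log₁₀(0.15413) = -16.24 dB

-16.2 dB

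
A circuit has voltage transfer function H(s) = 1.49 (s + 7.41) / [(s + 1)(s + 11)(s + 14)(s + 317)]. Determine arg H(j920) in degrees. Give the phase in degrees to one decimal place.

-249.8°

∠(j920 + 7.41) = arctan(920/7.41) = 89.54°
∠(j920 + 1) = arctan(920/1) = 89.94°
∠(j920 + 11) = arctan(920/11) = 89.31°
∠(j920 + 14) = arctan(920/14) = 89.13°
∠(j920 + 317) = arctan(920/317) = 70.99°
∠H(j920) = 89.54° − (89.94° + 89.31° + 89.13° + 70.99°) = -249.83°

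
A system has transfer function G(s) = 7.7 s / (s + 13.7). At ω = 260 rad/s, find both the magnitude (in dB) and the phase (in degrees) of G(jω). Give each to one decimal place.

|j260| = 260
|j260 + 13.7| = √(260² + 13.7²) = 260.4
|G(j260)| = 7.7 × 260 / 260.4 = 7.6893
20 log₁₀(7.6893) = 17.72 dB
∠(j260) = 90.00°
∠(j260 + 13.7) = arctan(260/13.7) = 86.98°
∠G(j260) = 90.00° − 86.98° = 3.02°

|G| = 17.7 dB, ∠G = 3.0°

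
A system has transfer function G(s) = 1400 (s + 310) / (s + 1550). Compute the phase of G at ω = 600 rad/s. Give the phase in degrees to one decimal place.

∠(j600 + 310) = arctan(600/310) = 62.68°
∠(j600 + 1550) = arctan(600/1550) = 21.16°
∠G(j600) = 62.68° − 21.16° = 41.51°

41.5°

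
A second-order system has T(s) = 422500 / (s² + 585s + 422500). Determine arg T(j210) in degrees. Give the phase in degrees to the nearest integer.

∠[(j210)² + 585(j210) + 422500] = ∠[3.784e+05 + j1.2285e+05] = 17.99°
∠T(j210) = −17.99° = -17.99°

-18°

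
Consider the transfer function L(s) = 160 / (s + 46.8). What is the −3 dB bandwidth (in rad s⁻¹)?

46.8 rad s⁻¹

For a single-pole low-pass, the −3 dB point is at the pole: ω = 46.8 rad s⁻¹.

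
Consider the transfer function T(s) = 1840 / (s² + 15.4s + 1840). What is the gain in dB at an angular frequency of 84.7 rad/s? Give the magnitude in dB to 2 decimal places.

-9.50 dB

|(j84.7)² + 15.4(j84.7) + 1840| = |-5334.1 + j1304.4| = 5491
|T(j84.7)| = 1840 / 5491 = 0.33508
20 log₁₀(0.33508) = -9.497 dB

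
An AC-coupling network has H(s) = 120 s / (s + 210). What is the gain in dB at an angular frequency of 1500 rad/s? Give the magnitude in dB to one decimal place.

|j1500| = 1500
|j1500 + 210| = √(1500² + 210²) = 1515
|H(j1500)| = 120 × 1500 / 1515 = 118.84
20 log₁₀(118.84) = 41.50 dB

41.5 dB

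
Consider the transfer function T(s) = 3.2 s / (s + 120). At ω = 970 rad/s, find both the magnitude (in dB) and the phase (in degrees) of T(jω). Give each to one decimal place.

|T| = 10.0 dB, ∠T = 7.1°

|j970| = 970
|j970 + 120| = √(970² + 120²) = 977.4
|T(j970)| = 3.2 × 970 / 977.4 = 3.1758
20 log₁₀(3.1758) = 10.04 dB
∠(j970) = 90.00°
∠(j970 + 120) = arctan(970/120) = 82.95°
∠T(j970) = 90.00° − 82.95° = 7.05°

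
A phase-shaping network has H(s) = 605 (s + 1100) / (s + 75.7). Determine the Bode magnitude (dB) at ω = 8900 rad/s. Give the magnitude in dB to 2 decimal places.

55.70 dB

|j8900 + 1100| = √(8900² + 1100²) = 8968
|j8900 + 75.7| = √(8900² + 75.7²) = 8900
|H(j8900)| = 605 × 8968 / 8900 = 609.58
20 log₁₀(609.58) = 55.701 dB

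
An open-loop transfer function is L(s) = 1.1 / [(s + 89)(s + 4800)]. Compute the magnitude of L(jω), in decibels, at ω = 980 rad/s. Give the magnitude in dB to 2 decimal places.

|j980 + 89| = √(980² + 89²) = 984
|j980 + 4800| = √(980² + 4800²) = 4899
|L(j980)| = 1.1 / (984 × 4899) = 2.2818e-07
20 log₁₀(2.2818e-07) = -132.835 dB

-132.83 dB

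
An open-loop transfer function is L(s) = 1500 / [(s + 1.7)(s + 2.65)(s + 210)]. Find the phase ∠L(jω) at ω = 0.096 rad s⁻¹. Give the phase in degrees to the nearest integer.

∠(j0.096 + 1.7) = arctan(0.096/1.7) = 3.23°
∠(j0.096 + 2.65) = arctan(0.096/2.65) = 2.07°
∠(j0.096 + 210) = arctan(0.096/210) = 0.03°
∠L(j0.096) = − (3.23° + 2.07° + 0.03°) = -5.33°

-5 deg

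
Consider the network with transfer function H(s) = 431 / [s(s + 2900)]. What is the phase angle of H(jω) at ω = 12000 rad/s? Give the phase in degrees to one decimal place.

∠(j12000 + 2900) = arctan(12000/2900) = 76.41°
∠(j12000) = 90.00°
∠H(j12000) = − (76.41° + 90.00°) = -166.41°

-166.4°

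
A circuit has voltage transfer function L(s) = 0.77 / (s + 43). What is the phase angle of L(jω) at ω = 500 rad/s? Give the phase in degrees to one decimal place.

∠(j500 + 43) = arctan(500/43) = 85.08°
∠L(j500) = −85.08° = -85.08°

-85.1°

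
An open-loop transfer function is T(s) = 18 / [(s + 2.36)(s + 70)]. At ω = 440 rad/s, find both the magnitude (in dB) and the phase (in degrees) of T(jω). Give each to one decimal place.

|T| = -80.7 dB, ∠T = -170.7°

|j440 + 2.36| = √(440² + 2.36²) = 440
|j440 + 70| = √(440² + 70²) = 445.5
|T(j440)| = 18 / (440 × 445.5) = 9.1819e-05
20 log₁₀(9.1819e-05) = -80.74 dB
∠(j440 + 2.36) = arctan(440/2.36) = 89.69°
∠(j440 + 70) = arctan(440/70) = 80.96°
∠T(j440) = − (89.69° + 80.96°) = -170.65°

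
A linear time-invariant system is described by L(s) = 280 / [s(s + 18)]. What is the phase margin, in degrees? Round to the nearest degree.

55°

Gain crossover: |L(jω)| = 1 at ω ≈ 12.7 rad s⁻¹.
∠L(j12.7) = −90° − arctan(12.7/18) ≈ -125.22°
PM = 180° + (-125.22°) = 54.78°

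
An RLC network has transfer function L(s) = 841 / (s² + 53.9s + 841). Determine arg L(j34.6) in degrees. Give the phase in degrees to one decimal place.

∠[(j34.6)² + 53.9(j34.6) + 841] = ∠[-356.16 + j1864.9] = 100.81°
∠L(j34.6) = −100.81° = -100.81°

-100.8°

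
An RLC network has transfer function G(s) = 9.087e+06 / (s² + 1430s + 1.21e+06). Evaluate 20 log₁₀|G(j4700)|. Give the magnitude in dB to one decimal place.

-7.7 dB

|(j4700)² + 1430(j4700) + 1.21e+06| = |-2.088e+07 + j6.721e+06| = 2.194e+07
|G(j4700)| = 9.087e+06 / 2.194e+07 = 0.41427
20 log₁₀(0.41427) = -7.65 dB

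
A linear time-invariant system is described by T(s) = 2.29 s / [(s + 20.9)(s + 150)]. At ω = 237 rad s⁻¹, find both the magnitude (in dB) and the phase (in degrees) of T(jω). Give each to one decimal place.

|T| = -41.8 dB, ∠T = -52.6°

|j237| = 237
|j237 + 20.9| = √(237² + 20.9²) = 237.9
|j237 + 150| = √(237² + 150²) = 280.5
|T(j237)| = 2.29 × 237 / (237.9 × 280.5) = 0.008133
20 log₁₀(0.008133) = -41.79 dB
∠(j237) = 90.00°
∠(j237 + 20.9) = arctan(237/20.9) = 84.96°
∠(j237 + 150) = arctan(237/150) = 57.67°
∠T(j237) = 90.00° − (84.96° + 57.67°) = -52.63°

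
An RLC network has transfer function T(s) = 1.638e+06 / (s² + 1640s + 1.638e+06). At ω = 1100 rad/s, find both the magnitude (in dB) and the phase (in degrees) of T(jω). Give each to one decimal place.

|T| = -1.1 dB, ∠T = -76.7°

|(j1100)² + 1640(j1100) + 1.638e+06| = |4.28e+05 + j1.804e+06| = 1.854e+06
|T(j1100)| = 1.638e+06 / 1.854e+06 = 0.88346
20 log₁₀(0.88346) = -1.08 dB
∠[(j1100)² + 1640(j1100) + 1.638e+06] = ∠[4.28e+05 + j1.804e+06] = 76.65°
∠T(j1100) = −76.65° = -76.65°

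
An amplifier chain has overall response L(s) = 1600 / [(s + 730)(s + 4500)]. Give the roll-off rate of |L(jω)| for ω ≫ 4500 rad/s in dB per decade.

With 0 zeros and 2 poles, the high-frequency asymptotic slope is 20 × (0 − 2) = -40 dB/decade.

-40 dB/decade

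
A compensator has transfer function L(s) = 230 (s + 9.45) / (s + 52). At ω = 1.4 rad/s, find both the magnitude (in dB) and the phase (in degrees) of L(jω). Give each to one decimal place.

|L| = 32.5 dB, ∠L = 6.9°

|j1.4 + 9.45| = √(1.4² + 9.45²) = 9.553
|j1.4 + 52| = √(1.4² + 52²) = 52.02
|L(j1.4)| = 230 × 9.553 / 52.02 = 42.239
20 log₁₀(42.239) = 32.51 dB
∠(j1.4 + 9.45) = arctan(1.4/9.45) = 8.43°
∠(j1.4 + 52) = arctan(1.4/52) = 1.54°
∠L(j1.4) = 8.43° − 1.54° = 6.88°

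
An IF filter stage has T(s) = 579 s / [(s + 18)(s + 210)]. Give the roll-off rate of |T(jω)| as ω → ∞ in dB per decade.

With 1 zero and 2 poles, the high-frequency asymptotic slope is 20 × (1 − 2) = -20 dB/decade.

-20 dB/decade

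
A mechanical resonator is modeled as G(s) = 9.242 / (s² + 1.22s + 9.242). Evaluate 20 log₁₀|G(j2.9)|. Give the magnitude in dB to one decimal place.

|(j2.9)² + 1.22(j2.9) + 9.242| = |0.832 + j3.538| = 3.635
|G(j2.9)| = 9.242 / 3.635 = 2.5428
20 log₁₀(2.5428) = 8.11 dB

8.1 dB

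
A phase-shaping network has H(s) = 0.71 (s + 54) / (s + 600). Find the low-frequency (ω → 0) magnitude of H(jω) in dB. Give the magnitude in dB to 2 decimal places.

H(0) = 0.71 × 54 / 600 = 0.0639
20 log₁₀(0.0639) = -23.890 dB

-23.89 dB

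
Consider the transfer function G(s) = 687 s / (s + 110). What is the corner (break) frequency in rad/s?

The single real pole at s = −110 gives a corner at ω = 110 rad/s.

110 rad/s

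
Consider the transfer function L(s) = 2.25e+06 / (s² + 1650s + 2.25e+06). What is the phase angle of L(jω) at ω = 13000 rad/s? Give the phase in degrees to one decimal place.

∠[(j13000)² + 1650(j13000) + 2.25e+06] = ∠[-1.6675e+08 + j2.145e+07] = 172.67°
∠L(j13000) = −172.67° = -172.67°

-172.7°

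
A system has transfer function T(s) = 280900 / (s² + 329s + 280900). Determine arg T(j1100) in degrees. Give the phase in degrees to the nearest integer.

-159°

∠[(j1100)² + 329(j1100) + 280900] = ∠[-9.291e+05 + j3.619e+05] = 158.72°
∠T(j1100) = −158.72° = -158.72°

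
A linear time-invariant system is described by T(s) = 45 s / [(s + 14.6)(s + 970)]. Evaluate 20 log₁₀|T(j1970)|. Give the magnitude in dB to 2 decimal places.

-33.77 dB

|j1970| = 1970
|j1970 + 14.6| = √(1970² + 14.6²) = 1970
|j1970 + 970| = √(1970² + 970²) = 2196
|T(j1970)| = 45 × 1970 / (1970 × 2196) = 0.020493
20 log₁₀(0.020493) = -33.768 dB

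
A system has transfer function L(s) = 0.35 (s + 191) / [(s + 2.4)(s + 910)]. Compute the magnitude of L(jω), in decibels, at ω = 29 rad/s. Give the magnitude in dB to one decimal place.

-51.9 dB

|j29 + 191| = √(29² + 191²) = 193.2
|j29 + 2.4| = √(29² + 2.4²) = 29.1
|j29 + 910| = √(29² + 910²) = 910.5
|L(j29)| = 0.35 × 193.2 / (29.1 × 910.5) = 0.0025522
20 log₁₀(0.0025522) = -51.86 dB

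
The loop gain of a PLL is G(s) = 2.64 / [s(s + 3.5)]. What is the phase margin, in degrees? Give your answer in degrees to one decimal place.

78.1 deg

Gain crossover: |G(jω)| = 1 at ω ≈ 0.738 rad/s.
∠G(j0.738) = −90° − arctan(0.738/3.5) ≈ -101.91°
PM = 180° + (-101.91°) = 78.09°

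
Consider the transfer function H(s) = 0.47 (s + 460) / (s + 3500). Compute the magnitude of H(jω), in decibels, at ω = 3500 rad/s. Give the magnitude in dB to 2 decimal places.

-9.49 dB

|j3500 + 460| = √(3500² + 460²) = 3530
|j3500 + 3500| = √(3500² + 3500²) = 4950
|H(j3500)| = 0.47 × 3530 / 4950 = 0.3352
20 log₁₀(0.3352) = -9.494 dB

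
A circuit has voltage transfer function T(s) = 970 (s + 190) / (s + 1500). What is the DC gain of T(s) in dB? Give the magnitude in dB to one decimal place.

41.8 dB

T(0) = 970 × 190 / 1500 = 122.87
20 log₁₀(122.87) = 41.79 dB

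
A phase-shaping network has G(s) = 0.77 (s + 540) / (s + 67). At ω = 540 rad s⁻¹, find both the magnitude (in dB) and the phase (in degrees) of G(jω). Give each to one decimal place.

|G| = 0.7 dB, ∠G = -37.9°

|j540 + 540| = √(540² + 540²) = 763.7
|j540 + 67| = √(540² + 67²) = 544.1
|G(j540)| = 0.77 × 763.7 / 544.1 = 1.0807
20 log₁₀(1.0807) = 0.67 dB
∠(j540 + 540) = arctan(540/540) = 45.00°
∠(j540 + 67) = arctan(540/67) = 82.93°
∠G(j540) = 45.00° − 82.93° = -37.93°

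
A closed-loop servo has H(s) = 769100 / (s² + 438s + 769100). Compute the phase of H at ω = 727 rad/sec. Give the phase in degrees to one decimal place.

∠[(j727)² + 438(j727) + 769100] = ∠[2.4057e+05 + j3.1843e+05] = 52.93°
∠H(j727) = −52.93° = -52.93°

-52.9°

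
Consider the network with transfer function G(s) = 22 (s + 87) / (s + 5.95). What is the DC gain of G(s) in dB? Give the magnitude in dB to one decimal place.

50.1 dB

G(0) = 22 × 87 / 5.95 = 321.68
20 log₁₀(321.68) = 50.15 dB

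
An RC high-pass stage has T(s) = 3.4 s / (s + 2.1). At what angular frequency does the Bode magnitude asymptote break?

The single real pole at s = −2.1 gives a corner at ω = 2.1 rad/sec.

2.1 rad/sec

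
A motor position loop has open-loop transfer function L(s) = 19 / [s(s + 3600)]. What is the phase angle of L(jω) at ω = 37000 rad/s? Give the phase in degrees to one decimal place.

-174.4 deg

∠(j37000 + 3600) = arctan(37000/3600) = 84.44°
∠(j37000) = 90.00°
∠L(j37000) = − (84.44° + 90.00°) = -174.44°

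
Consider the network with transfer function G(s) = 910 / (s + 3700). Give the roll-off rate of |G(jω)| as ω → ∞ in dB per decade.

With 0 zeros and 1 pole, the high-frequency asymptotic slope is 20 × (0 − 1) = -20 dB/decade.

-20 dB/decade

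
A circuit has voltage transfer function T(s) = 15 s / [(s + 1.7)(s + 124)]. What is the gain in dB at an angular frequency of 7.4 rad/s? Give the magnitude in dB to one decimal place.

-18.6 dB

|j7.4| = 7.4
|j7.4 + 1.7| = √(7.4² + 1.7²) = 7.593
|j7.4 + 124| = √(7.4² + 124²) = 124.2
|T(j7.4)| = 15 × 7.4 / (7.593 × 124.2) = 0.11769
20 log₁₀(0.11769) = -18.59 dB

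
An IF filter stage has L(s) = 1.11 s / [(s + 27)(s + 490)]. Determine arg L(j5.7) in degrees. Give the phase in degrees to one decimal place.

∠(j5.7) = 90.00°
∠(j5.7 + 27) = arctan(5.7/27) = 11.92°
∠(j5.7 + 490) = arctan(5.7/490) = 0.67°
∠L(j5.7) = 90.00° − (11.92° + 0.67°) = 77.41°

77.4°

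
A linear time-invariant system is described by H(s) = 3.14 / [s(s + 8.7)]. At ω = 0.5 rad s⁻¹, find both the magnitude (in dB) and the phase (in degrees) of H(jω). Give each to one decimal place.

|H| = -2.8 dB, ∠H = -93.3°

|j0.5 + 8.7| = √(0.5² + 8.7²) = 8.714
|j0.5| = 0.5
|H(j0.5)| = 3.14 / (8.714 × 0.5) = 0.72065
20 log₁₀(0.72065) = -2.85 dB
∠(j0.5 + 8.7) = arctan(0.5/8.7) = 3.29°
∠(j0.5) = 90.00°
∠H(j0.5) = − (3.29° + 90.00°) = -93.29°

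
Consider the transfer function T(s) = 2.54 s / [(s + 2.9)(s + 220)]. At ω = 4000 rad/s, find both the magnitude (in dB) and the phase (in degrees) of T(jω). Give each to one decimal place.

|T| = -64.0 dB, ∠T = -86.8 deg

|j4000| = 4000
|j4000 + 2.9| = √(4000² + 2.9²) = 4000
|j4000 + 220| = √(4000² + 220²) = 4006
|T(j4000)| = 2.54 × 4000 / (4000 × 4006) = 0.00063404
20 log₁₀(0.00063404) = -63.96 dB
∠(j4000) = 90.00°
∠(j4000 + 2.9) = arctan(4000/2.9) = 89.96°
∠(j4000 + 220) = arctan(4000/220) = 86.85°
∠T(j4000) = 90.00° − (89.96° + 86.85°) = -86.81°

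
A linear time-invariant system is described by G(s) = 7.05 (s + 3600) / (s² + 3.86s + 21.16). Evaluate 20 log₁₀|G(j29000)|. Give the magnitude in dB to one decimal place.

|j29000 + 3600| = √(29000² + 3600²) = 2.922e+04
|(j29000)² + 3.86(j29000) + 21.16| = |-8.41e+08 + j1.1194e+05| = 8.41e+08
|G(j29000)| = 7.05 × 2.922e+04 / 8.41e+08 = 0.00024497
20 log₁₀(0.00024497) = -72.22 dB

-72.2 dB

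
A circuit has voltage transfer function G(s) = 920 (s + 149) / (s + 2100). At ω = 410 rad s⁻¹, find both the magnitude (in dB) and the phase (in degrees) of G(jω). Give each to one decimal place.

|G| = 45.5 dB, ∠G = 59.0°

|j410 + 149| = √(410² + 149²) = 436.2
|j410 + 2100| = √(410² + 2100²) = 2140
|G(j410)| = 920 × 436.2 / 2140 = 187.57
20 log₁₀(187.57) = 45.46 dB
∠(j410 + 149) = arctan(410/149) = 70.03°
∠(j410 + 2100) = arctan(410/2100) = 11.05°
∠G(j410) = 70.03° − 11.05° = 58.98°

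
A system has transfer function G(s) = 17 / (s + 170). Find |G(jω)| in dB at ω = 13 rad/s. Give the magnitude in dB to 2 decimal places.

|j13 + 170| = √(13² + 170²) = 170.5
|G(j13)| = 17 / 170.5 = 0.099709
20 log₁₀(0.099709) = -20.025 dB

-20.03 dB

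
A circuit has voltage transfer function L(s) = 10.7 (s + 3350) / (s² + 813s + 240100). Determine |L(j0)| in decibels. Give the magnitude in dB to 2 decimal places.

-16.52 dB

L(0) = 10.7 × 3350 / 240100 = 0.14929
20 log₁₀(0.14929) = -16.519 dB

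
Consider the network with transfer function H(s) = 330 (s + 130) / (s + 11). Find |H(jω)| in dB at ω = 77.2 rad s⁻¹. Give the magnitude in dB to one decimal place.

56.1 dB

|j77.2 + 130| = √(77.2² + 130²) = 151.2
|j77.2 + 11| = √(77.2² + 11²) = 77.98
|H(j77.2)| = 330 × 151.2 / 77.98 = 639.84
20 log₁₀(639.84) = 56.12 dB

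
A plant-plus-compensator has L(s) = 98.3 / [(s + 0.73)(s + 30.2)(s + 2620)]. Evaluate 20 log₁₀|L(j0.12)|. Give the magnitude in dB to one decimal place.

-55.5 dB

|j0.12 + 0.73| = √(0.12² + 0.73²) = 0.7398
|j0.12 + 30.2| = √(0.12² + 30.2²) = 30.2
|j0.12 + 2620| = √(0.12² + 2620²) = 2620
|L(j0.12)| = 98.3 / (0.7398 × 30.2 × 2620) = 0.0016793
20 log₁₀(0.0016793) = -55.50 dB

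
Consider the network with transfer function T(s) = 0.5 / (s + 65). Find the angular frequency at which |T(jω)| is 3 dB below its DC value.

65 rad/s

For a single-pole low-pass, the −3 dB point is at the pole: ω = 65 rad/s.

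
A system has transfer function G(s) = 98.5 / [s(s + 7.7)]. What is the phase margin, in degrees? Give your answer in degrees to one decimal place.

42.0°

Gain crossover: |G(jω)| = 1 at ω ≈ 8.56 rad/s.
∠G(j8.56) = −90° − arctan(8.56/7.7) ≈ -138.02°
PM = 180° + (-138.02°) = 41.98°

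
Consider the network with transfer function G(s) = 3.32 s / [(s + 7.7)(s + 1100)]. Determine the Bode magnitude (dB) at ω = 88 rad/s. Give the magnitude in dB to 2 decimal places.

-50.47 dB

|j88| = 88
|j88 + 7.7| = √(88² + 7.7²) = 88.34
|j88 + 1100| = √(88² + 1100²) = 1104
|G(j88)| = 3.32 × 88 / (88.34 × 1104) = 0.0029971
20 log₁₀(0.0029971) = -50.466 dB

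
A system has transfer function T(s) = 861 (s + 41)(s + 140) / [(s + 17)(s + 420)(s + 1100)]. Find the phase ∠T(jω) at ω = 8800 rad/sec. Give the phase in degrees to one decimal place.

-81.2 deg

∠(j8800 + 41) = arctan(8800/41) = 89.73°
∠(j8800 + 140) = arctan(8800/140) = 89.09°
∠(j8800 + 17) = arctan(8800/17) = 89.89°
∠(j8800 + 420) = arctan(8800/420) = 87.27°
∠(j8800 + 1100) = arctan(8800/1100) = 82.87°
∠T(j8800) = 89.73° + 89.09° − (89.89° + 87.27° + 82.87°) = -81.21°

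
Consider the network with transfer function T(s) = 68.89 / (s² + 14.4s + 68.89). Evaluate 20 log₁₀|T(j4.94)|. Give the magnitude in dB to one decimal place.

|(j4.94)² + 14.4(j4.94) + 68.89| = |44.486 + j71.136| = 83.9
|T(j4.94)| = 68.89 / 83.9 = 0.82109
20 log₁₀(0.82109) = -1.71 dB

-1.7 dB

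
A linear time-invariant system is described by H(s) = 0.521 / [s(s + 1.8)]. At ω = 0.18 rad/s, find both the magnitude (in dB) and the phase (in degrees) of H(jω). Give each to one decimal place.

|H| = 4.1 dB, ∠H = -95.7 deg

|j0.18 + 1.8| = √(0.18² + 1.8²) = 1.809
|j0.18| = 0.18
|H(j0.18)| = 0.521 / (1.809 × 0.18) = 1.6
20 log₁₀(1.6) = 4.08 dB
∠(j0.18 + 1.8) = arctan(0.18/1.8) = 5.71°
∠(j0.18) = 90.00°
∠H(j0.18) = − (5.71° + 90.00°) = -95.71°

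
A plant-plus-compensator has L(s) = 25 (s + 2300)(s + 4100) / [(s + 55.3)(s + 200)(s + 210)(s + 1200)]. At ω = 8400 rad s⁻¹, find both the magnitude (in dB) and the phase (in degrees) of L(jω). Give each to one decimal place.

|L| = -127.9 dB, ∠L = -210.0 deg

|j8400 + 2300| = √(8400² + 2300²) = 8709
|j8400 + 4100| = √(8400² + 4100²) = 9347
|j8400 + 55.3| = √(8400² + 55.3²) = 8400
|j8400 + 200| = √(8400² + 200²) = 8402
|j8400 + 210| = √(8400² + 210²) = 8403
|j8400 + 1200| = √(8400² + 1200²) = 8485
|L(j8400)| = 25 × 8709 × 9347 / (8400 × 8402 × 8403 × 8485) = 4.0441e-07
20 log₁₀(4.0441e-07) = -127.86 dB
∠(j8400 + 2300) = arctan(8400/2300) = 74.69°
∠(j8400 + 4100) = arctan(8400/4100) = 63.98°
∠(j8400 + 55.3) = arctan(8400/55.3) = 89.62°
∠(j8400 + 200) = arctan(8400/200) = 88.64°
∠(j8400 + 210) = arctan(8400/210) = 88.57°
∠(j8400 + 1200) = arctan(8400/1200) = 81.87°
∠L(j8400) = 74.69° + 63.98° − (89.62° + 88.64° + 88.57° + 81.87°) = -210.03°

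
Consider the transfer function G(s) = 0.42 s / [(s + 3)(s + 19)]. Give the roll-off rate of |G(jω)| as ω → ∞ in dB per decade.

-20 dB/decade

With 1 zero and 2 poles, the high-frequency asymptotic slope is 20 × (1 − 2) = -20 dB/decade.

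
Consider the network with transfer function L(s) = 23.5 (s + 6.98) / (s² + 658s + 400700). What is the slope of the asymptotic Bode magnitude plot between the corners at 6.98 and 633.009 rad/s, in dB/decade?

In this band the factors already past their corner are: zero at 6.98; net slope = 20 dB/decade.

20 dB/decade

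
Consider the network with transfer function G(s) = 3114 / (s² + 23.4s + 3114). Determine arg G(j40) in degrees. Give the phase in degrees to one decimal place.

-31.7 deg

∠[(j40)² + 23.4(j40) + 3114] = ∠[1514 + j936] = 31.73°
∠G(j40) = −31.73° = -31.73°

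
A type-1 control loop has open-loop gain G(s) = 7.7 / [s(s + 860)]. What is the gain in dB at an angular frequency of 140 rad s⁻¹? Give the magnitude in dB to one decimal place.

-84.0 dB

|j140 + 860| = √(140² + 860²) = 871.3
|j140| = 140
|G(j140)| = 7.7 / (871.3 × 140) = 6.3123e-05
20 log₁₀(6.3123e-05) = -84.00 dB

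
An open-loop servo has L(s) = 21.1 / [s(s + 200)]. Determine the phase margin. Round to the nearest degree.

90°

Gain crossover: |L(jω)| = 1 at ω ≈ 0.105 rad s⁻¹.
∠L(j0.105) = −90° − arctan(0.105/200) ≈ -90.03°
PM = 180° + (-90.03°) = 89.97°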